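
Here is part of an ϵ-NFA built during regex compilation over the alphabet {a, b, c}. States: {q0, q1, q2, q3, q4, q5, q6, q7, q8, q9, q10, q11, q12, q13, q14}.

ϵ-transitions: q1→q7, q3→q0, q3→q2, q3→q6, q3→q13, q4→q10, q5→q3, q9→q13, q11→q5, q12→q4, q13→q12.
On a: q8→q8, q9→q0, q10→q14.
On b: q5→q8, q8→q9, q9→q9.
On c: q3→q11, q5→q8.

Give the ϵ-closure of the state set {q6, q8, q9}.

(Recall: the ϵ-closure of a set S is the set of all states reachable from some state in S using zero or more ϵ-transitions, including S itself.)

{q4, q6, q8, q9, q10, q12, q13}

Start with {q6, q8, q9}.
From q9 via ϵ: add q13.
From q13 via ϵ: add q12.
From q12 via ϵ: add q4.
From q4 via ϵ: add q10.
No new states can be added; the closed set is {q4, q6, q8, q9, q10, q12, q13}.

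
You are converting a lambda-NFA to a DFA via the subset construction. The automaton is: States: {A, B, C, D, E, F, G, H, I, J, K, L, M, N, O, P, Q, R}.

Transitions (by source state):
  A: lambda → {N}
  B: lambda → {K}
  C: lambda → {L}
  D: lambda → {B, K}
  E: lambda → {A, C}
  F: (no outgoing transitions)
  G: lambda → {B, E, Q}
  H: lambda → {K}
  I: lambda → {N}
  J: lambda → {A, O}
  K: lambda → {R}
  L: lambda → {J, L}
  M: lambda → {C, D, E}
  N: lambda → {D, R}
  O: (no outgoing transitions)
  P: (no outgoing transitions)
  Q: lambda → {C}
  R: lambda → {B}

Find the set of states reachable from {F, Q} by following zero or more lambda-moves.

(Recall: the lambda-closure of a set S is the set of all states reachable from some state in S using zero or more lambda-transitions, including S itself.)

{A, B, C, D, F, J, K, L, N, O, Q, R}

Start with {F, Q}.
From Q via lambda: add C.
From C via lambda: add L.
From L via lambda: add J.
From J via lambda: add A, O.
From A via lambda: add N.
From N via lambda: add D, R.
From D via lambda: add B, K.
No new states can be added; the closed set is {A, B, C, D, F, J, K, L, N, O, Q, R}.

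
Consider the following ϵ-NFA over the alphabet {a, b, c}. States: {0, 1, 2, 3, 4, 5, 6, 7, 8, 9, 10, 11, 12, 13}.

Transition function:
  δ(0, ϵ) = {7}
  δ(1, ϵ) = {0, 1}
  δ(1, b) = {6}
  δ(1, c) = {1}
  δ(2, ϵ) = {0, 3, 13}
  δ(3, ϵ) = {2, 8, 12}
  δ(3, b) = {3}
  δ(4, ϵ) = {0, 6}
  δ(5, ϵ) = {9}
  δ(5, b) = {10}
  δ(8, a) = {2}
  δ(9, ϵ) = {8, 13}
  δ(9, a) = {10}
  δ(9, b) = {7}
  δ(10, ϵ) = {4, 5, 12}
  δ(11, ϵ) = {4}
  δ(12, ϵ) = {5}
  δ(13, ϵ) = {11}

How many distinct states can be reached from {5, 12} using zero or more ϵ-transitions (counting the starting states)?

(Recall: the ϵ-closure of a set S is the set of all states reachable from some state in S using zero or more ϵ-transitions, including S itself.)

10

Start with {5, 12}.
From 5 via ϵ: add 9.
From 9 via ϵ: add 8, 13.
From 13 via ϵ: add 11.
From 11 via ϵ: add 4.
From 4 via ϵ: add 0, 6.
From 0 via ϵ: add 7.
ϵ-closure = {0, 4, 5, 6, 7, 8, 9, 11, 12, 13}, which has 10 states.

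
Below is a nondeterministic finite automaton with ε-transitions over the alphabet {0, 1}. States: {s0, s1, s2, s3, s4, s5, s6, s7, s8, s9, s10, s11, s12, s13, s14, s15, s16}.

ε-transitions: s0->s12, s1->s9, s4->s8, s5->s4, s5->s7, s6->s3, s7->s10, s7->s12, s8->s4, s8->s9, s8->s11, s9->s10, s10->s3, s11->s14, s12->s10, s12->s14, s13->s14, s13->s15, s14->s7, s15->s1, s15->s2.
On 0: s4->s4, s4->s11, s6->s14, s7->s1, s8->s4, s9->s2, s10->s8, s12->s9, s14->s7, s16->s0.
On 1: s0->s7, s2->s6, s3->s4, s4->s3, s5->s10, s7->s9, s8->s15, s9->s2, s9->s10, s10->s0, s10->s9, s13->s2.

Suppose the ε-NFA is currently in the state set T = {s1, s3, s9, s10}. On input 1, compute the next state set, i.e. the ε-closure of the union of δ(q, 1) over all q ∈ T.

s3 on 1 → {s4}.
s9 on 1 → {s2, s10}.
s10 on 1 → {s0, s9}.
No 1-transition from s1.
Union after reading 1: {s0, s2, s4, s9, s10}.
Now take the ε-closure:
From s0 via ε: add s12.
From s4 via ε: add s8.
From s10 via ε: add s3.
From s8 via ε: add s11.
From s12 via ε: add s14.
From s14 via ε: add s7.
No new states can be added; the closed set is {s0, s2, s3, s4, s7, s8, s9, s10, s11, s12, s14}.

{s0, s2, s3, s4, s7, s8, s9, s10, s11, s12, s14}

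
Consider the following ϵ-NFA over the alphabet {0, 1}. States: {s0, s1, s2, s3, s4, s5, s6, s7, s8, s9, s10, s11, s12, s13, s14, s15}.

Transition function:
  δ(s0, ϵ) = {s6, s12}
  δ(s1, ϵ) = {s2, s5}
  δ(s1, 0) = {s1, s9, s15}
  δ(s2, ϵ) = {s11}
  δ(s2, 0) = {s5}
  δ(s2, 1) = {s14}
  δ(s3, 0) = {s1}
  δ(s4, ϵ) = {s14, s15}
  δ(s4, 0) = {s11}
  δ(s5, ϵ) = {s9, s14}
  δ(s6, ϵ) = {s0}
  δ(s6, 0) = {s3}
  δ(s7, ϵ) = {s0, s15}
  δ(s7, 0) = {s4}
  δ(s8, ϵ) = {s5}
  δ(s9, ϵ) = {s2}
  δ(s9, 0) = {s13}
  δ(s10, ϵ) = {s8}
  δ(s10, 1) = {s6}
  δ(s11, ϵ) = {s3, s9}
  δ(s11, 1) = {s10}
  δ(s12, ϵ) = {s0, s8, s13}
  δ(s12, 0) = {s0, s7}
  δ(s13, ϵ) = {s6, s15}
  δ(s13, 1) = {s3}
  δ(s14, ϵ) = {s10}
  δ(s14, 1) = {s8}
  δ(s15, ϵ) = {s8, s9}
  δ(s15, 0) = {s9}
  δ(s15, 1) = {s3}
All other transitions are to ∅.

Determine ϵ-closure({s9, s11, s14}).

{s2, s3, s5, s8, s9, s10, s11, s14}

Start with {s9, s11, s14}.
From s9 via ϵ: add s2.
From s11 via ϵ: add s3.
From s14 via ϵ: add s10.
From s10 via ϵ: add s8.
From s8 via ϵ: add s5.
No new states can be added; the closed set is {s2, s3, s5, s8, s9, s10, s11, s14}.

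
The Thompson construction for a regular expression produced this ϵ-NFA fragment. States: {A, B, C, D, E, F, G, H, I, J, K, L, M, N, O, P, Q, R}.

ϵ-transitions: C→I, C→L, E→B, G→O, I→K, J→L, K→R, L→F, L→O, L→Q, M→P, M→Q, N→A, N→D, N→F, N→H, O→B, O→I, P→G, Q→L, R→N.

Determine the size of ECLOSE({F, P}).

Start with {F, P}.
From P via ϵ: add G.
From G via ϵ: add O.
From O via ϵ: add B, I.
From I via ϵ: add K.
From K via ϵ: add R.
From R via ϵ: add N.
From N via ϵ: add A, D, H.
ϵ-closure = {A, B, D, F, G, H, I, K, N, O, P, R}, which has 12 states.

12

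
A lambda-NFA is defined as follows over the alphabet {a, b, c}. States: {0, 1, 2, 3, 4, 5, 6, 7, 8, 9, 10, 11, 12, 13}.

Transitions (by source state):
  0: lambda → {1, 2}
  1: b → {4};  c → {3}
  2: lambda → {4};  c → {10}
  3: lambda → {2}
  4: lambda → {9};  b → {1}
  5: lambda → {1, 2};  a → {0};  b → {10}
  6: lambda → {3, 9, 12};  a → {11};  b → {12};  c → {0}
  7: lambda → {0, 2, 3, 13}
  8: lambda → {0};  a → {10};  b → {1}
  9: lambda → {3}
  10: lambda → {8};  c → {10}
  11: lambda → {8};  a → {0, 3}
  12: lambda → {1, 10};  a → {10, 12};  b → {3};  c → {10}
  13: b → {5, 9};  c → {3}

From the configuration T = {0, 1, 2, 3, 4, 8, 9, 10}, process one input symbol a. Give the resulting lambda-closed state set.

{0, 1, 2, 3, 4, 8, 9, 10}

8 on a → {10}.
No a-transition from 0, 1, 2, 3, 4, 9, 10.
Union after reading a: {10}.
Now take the lambda-closure:
From 10 via lambda: add 8.
From 8 via lambda: add 0.
From 0 via lambda: add 1, 2.
From 2 via lambda: add 4.
From 4 via lambda: add 9.
From 9 via lambda: add 3.
No new states can be added; the closed set is {0, 1, 2, 3, 4, 8, 9, 10}.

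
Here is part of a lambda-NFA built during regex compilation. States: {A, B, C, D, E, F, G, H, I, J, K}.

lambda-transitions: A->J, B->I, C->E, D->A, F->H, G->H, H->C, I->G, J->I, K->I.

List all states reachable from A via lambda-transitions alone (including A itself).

Start with {A}.
From A via lambda: add J.
From J via lambda: add I.
From I via lambda: add G.
From G via lambda: add H.
From H via lambda: add C.
From C via lambda: add E.
No new states can be added; the closed set is {A, C, E, G, H, I, J}.

{A, C, E, G, H, I, J}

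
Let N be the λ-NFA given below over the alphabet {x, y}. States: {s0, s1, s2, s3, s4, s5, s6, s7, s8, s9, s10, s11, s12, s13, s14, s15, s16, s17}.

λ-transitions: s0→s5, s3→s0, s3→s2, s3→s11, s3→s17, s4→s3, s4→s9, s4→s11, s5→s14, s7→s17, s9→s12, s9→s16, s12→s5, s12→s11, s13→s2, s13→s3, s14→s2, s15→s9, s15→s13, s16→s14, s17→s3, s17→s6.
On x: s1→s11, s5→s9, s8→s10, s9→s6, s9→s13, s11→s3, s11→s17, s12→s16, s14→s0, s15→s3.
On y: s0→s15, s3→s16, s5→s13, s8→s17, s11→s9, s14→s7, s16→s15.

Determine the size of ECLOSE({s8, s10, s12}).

7

Start with {s8, s10, s12}.
From s12 via λ: add s5, s11.
From s5 via λ: add s14.
From s14 via λ: add s2.
λ-closure = {s2, s5, s8, s10, s11, s12, s14}, which has 7 states.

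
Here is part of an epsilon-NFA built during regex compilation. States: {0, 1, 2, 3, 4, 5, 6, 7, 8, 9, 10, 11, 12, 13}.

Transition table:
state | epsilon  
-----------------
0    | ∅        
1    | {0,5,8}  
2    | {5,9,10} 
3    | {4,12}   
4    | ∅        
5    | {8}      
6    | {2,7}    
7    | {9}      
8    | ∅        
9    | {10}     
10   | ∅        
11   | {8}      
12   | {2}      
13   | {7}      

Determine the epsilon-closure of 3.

Start with {3}.
From 3 via epsilon: add 4, 12.
From 12 via epsilon: add 2.
From 2 via epsilon: add 5, 9, 10.
From 5 via epsilon: add 8.
No new states can be added; the closed set is {2, 3, 4, 5, 8, 9, 10, 12}.

{2, 3, 4, 5, 8, 9, 10, 12}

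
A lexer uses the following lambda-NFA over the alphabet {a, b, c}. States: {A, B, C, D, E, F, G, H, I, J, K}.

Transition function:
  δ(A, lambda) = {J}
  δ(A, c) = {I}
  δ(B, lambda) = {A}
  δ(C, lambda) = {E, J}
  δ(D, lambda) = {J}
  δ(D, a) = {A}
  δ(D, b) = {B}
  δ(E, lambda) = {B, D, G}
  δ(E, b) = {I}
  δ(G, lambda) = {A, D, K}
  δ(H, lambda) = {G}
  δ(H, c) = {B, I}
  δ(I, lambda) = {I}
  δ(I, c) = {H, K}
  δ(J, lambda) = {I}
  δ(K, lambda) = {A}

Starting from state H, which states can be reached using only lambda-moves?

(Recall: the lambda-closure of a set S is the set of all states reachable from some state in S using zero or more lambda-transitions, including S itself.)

{A, D, G, H, I, J, K}

Start with {H}.
From H via lambda: add G.
From G via lambda: add A, D, K.
From A via lambda: add J.
From J via lambda: add I.
No new states can be added; the closed set is {A, D, G, H, I, J, K}.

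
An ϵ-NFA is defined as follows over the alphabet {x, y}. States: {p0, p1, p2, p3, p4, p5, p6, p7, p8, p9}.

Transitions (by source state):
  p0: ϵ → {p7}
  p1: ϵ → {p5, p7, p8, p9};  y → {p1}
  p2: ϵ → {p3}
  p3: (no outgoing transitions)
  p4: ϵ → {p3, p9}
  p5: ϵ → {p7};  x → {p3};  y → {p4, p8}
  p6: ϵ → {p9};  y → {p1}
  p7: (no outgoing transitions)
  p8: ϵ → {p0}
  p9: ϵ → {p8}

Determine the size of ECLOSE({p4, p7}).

Start with {p4, p7}.
From p4 via ϵ: add p3, p9.
From p9 via ϵ: add p8.
From p8 via ϵ: add p0.
ϵ-closure = {p0, p3, p4, p7, p8, p9}, which has 6 states.

6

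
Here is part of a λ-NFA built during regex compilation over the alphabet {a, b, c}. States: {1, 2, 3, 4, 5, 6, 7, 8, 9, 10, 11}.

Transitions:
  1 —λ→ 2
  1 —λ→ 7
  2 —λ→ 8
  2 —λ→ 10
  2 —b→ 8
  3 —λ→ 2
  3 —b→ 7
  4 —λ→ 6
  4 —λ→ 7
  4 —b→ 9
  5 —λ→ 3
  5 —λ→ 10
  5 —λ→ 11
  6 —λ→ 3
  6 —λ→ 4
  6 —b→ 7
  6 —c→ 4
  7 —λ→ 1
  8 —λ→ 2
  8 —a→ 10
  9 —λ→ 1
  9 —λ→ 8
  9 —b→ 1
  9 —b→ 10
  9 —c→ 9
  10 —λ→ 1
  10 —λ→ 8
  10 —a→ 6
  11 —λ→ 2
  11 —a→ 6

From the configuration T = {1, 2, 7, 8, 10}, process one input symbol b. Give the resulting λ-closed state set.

2 on b → {8}.
No b-transition from 1, 7, 8, 10.
Union after reading b: {8}.
Now take the λ-closure:
From 8 via λ: add 2.
From 2 via λ: add 10.
From 10 via λ: add 1.
From 1 via λ: add 7.
No new states can be added; the closed set is {1, 2, 7, 8, 10}.

{1, 2, 7, 8, 10}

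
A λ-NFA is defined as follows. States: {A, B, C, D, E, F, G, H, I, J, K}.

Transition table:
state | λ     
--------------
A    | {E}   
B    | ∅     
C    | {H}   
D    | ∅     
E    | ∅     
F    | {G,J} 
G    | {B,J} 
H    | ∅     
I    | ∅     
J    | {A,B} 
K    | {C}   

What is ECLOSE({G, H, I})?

{A, B, E, G, H, I, J}

Start with {G, H, I}.
From G via λ: add B, J.
From J via λ: add A.
From A via λ: add E.
No new states can be added; the closed set is {A, B, E, G, H, I, J}.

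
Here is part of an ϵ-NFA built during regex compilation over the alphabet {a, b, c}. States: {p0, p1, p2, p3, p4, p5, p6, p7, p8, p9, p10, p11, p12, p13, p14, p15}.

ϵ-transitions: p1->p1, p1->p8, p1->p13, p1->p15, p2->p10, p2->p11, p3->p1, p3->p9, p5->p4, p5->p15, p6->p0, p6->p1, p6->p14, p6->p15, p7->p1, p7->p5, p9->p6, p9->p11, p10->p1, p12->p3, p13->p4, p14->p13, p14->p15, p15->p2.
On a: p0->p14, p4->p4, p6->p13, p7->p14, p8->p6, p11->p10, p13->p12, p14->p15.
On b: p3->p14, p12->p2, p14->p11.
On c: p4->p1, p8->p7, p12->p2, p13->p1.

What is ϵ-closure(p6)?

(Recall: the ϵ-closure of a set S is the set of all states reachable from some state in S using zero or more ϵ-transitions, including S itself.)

{p0, p1, p2, p4, p6, p8, p10, p11, p13, p14, p15}

Start with {p6}.
From p6 via ϵ: add p0, p1, p14, p15.
From p1 via ϵ: add p8, p13.
From p15 via ϵ: add p2.
From p2 via ϵ: add p10, p11.
From p13 via ϵ: add p4.
No new states can be added; the closed set is {p0, p1, p2, p4, p6, p8, p10, p11, p13, p14, p15}.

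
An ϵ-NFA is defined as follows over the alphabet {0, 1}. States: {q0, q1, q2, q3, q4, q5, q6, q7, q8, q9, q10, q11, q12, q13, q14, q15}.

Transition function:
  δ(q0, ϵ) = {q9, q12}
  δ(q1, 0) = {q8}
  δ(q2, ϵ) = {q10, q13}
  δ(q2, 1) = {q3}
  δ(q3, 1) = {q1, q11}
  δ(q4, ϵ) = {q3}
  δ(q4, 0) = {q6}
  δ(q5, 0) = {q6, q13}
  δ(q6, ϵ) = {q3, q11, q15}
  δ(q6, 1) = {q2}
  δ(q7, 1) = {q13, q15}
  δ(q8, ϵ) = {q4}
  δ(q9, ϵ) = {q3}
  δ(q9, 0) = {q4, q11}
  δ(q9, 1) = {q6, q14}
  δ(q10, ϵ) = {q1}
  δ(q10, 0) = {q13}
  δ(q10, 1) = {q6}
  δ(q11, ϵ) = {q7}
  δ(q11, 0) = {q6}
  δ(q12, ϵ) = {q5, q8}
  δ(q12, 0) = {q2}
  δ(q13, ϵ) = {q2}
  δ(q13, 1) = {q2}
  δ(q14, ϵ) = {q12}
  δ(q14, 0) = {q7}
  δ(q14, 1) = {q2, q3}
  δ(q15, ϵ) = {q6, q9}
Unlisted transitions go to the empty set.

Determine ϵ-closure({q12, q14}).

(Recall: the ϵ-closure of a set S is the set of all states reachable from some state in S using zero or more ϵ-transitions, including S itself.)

Start with {q12, q14}.
From q12 via ϵ: add q5, q8.
From q8 via ϵ: add q4.
From q4 via ϵ: add q3.
No new states can be added; the closed set is {q3, q4, q5, q8, q12, q14}.

{q3, q4, q5, q8, q12, q14}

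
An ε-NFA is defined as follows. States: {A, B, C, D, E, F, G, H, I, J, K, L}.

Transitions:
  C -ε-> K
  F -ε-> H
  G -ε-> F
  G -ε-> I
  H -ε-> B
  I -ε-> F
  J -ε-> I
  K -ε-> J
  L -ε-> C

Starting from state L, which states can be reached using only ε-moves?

Start with {L}.
From L via ε: add C.
From C via ε: add K.
From K via ε: add J.
From J via ε: add I.
From I via ε: add F.
From F via ε: add H.
From H via ε: add B.
No new states can be added; the closed set is {B, C, F, H, I, J, K, L}.

{B, C, F, H, I, J, K, L}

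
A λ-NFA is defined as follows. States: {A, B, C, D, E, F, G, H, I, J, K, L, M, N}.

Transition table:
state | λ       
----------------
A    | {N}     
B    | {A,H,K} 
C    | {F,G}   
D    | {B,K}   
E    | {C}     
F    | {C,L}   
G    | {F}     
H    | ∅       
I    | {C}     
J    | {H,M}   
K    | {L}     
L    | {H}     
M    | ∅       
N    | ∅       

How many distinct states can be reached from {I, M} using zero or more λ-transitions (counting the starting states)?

7

Start with {I, M}.
From I via λ: add C.
From C via λ: add F, G.
From F via λ: add L.
From L via λ: add H.
λ-closure = {C, F, G, H, I, L, M}, which has 7 states.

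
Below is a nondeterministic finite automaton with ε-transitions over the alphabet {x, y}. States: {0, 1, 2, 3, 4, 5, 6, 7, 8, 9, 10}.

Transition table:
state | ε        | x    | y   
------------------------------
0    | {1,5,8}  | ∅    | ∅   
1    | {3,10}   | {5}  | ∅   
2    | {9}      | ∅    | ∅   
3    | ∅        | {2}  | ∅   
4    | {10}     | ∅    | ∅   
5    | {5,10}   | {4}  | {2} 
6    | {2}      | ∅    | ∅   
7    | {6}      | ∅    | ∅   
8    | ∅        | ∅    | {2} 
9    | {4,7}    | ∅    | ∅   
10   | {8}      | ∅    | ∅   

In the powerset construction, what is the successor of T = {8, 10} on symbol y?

8 on y → {2}.
No y-transition from 10.
Union after reading y: {2}.
Now take the ε-closure:
From 2 via ε: add 9.
From 9 via ε: add 4, 7.
From 4 via ε: add 10.
From 7 via ε: add 6.
From 10 via ε: add 8.
No new states can be added; the closed set is {2, 4, 6, 7, 8, 9, 10}.

{2, 4, 6, 7, 8, 9, 10}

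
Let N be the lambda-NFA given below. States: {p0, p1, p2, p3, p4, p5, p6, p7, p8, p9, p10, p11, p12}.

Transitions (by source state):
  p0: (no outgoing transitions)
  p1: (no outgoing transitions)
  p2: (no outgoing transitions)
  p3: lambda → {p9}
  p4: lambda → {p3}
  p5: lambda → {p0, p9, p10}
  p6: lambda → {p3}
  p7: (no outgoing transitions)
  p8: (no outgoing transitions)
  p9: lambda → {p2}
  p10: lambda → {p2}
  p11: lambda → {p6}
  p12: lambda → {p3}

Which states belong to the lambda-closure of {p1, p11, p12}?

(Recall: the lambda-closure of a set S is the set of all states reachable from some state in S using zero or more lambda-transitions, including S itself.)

Start with {p1, p11, p12}.
From p11 via lambda: add p6.
From p12 via lambda: add p3.
From p3 via lambda: add p9.
From p9 via lambda: add p2.
No new states can be added; the closed set is {p1, p2, p3, p6, p9, p11, p12}.

{p1, p2, p3, p6, p9, p11, p12}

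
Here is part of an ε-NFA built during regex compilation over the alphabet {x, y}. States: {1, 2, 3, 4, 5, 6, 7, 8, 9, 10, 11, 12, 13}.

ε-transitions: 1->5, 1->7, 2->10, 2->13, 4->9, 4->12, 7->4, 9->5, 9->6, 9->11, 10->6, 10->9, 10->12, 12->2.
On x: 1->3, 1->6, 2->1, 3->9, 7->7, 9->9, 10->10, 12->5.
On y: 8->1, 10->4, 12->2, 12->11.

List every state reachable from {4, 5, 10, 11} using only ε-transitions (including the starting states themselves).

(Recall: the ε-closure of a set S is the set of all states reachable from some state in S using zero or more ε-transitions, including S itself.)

Start with {4, 5, 10, 11}.
From 4 via ε: add 9, 12.
From 10 via ε: add 6.
From 12 via ε: add 2.
From 2 via ε: add 13.
No new states can be added; the closed set is {2, 4, 5, 6, 9, 10, 11, 12, 13}.

{2, 4, 5, 6, 9, 10, 11, 12, 13}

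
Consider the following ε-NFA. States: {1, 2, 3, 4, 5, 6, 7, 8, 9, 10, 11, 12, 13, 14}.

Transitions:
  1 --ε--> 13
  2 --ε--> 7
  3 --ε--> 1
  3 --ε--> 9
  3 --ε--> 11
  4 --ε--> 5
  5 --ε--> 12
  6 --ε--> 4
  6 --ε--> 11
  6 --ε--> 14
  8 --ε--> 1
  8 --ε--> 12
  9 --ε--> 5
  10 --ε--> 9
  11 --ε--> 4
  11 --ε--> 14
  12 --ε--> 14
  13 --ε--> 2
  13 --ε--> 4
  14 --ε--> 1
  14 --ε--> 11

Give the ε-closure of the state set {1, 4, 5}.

Start with {1, 4, 5}.
From 1 via ε: add 13.
From 5 via ε: add 12.
From 12 via ε: add 14.
From 13 via ε: add 2.
From 2 via ε: add 7.
From 14 via ε: add 11.
No new states can be added; the closed set is {1, 2, 4, 5, 7, 11, 12, 13, 14}.

{1, 2, 4, 5, 7, 11, 12, 13, 14}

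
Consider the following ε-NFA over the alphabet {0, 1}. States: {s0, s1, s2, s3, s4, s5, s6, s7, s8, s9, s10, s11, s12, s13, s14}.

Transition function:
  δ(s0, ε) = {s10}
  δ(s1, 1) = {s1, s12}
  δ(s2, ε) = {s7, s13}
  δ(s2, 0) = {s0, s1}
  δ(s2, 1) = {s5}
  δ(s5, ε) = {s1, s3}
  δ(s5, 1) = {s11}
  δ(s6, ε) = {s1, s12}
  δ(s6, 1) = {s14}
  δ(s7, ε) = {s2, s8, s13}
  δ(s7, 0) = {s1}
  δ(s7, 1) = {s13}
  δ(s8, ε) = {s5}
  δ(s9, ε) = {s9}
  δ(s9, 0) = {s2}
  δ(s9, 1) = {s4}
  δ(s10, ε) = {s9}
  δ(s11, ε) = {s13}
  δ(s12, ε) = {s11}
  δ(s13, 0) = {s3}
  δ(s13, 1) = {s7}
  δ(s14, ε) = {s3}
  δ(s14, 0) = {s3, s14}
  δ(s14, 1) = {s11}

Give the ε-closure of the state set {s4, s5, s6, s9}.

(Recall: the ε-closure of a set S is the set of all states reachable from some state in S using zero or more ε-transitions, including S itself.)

Start with {s4, s5, s6, s9}.
From s5 via ε: add s1, s3.
From s6 via ε: add s12.
From s12 via ε: add s11.
From s11 via ε: add s13.
No new states can be added; the closed set is {s1, s3, s4, s5, s6, s9, s11, s12, s13}.

{s1, s3, s4, s5, s6, s9, s11, s12, s13}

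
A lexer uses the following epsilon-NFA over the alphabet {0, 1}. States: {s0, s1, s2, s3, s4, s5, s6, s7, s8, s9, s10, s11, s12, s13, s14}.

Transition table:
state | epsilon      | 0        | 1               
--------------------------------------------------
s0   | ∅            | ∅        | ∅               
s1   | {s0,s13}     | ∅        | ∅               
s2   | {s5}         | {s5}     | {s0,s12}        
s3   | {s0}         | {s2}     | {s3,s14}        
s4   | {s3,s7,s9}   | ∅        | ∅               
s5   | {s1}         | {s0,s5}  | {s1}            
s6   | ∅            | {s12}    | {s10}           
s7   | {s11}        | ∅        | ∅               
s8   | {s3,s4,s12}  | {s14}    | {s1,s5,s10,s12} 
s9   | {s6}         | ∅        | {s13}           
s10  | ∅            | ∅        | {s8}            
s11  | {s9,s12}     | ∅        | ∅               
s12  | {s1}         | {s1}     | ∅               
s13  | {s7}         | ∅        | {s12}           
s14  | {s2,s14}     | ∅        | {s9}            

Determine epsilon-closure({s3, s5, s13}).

{s0, s1, s3, s5, s6, s7, s9, s11, s12, s13}

Start with {s3, s5, s13}.
From s3 via epsilon: add s0.
From s5 via epsilon: add s1.
From s13 via epsilon: add s7.
From s7 via epsilon: add s11.
From s11 via epsilon: add s9, s12.
From s9 via epsilon: add s6.
No new states can be added; the closed set is {s0, s1, s3, s5, s6, s7, s9, s11, s12, s13}.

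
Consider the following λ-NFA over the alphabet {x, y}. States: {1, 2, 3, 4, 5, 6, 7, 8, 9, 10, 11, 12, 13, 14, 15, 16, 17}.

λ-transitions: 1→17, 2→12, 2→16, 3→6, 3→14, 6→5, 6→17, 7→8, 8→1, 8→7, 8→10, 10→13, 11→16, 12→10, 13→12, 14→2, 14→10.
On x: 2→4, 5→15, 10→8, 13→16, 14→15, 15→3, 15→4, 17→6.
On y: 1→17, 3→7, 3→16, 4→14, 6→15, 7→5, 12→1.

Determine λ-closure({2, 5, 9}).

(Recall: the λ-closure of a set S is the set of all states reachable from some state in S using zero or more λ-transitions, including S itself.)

{2, 5, 9, 10, 12, 13, 16}

Start with {2, 5, 9}.
From 2 via λ: add 12, 16.
From 12 via λ: add 10.
From 10 via λ: add 13.
No new states can be added; the closed set is {2, 5, 9, 10, 12, 13, 16}.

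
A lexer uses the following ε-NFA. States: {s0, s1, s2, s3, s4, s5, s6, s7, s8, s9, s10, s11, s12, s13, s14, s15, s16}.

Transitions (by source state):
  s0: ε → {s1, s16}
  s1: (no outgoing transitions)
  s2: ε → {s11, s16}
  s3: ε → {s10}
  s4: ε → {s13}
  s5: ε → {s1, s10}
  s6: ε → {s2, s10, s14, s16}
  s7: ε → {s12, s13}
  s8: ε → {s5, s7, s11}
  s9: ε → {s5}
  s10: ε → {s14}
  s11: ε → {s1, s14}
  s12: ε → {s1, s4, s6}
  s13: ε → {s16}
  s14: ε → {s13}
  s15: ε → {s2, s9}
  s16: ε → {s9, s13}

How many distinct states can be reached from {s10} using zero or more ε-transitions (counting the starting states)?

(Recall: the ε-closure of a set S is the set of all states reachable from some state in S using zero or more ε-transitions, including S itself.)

Start with {s10}.
From s10 via ε: add s14.
From s14 via ε: add s13.
From s13 via ε: add s16.
From s16 via ε: add s9.
From s9 via ε: add s5.
From s5 via ε: add s1.
ε-closure = {s1, s5, s9, s10, s13, s14, s16}, which has 7 states.

7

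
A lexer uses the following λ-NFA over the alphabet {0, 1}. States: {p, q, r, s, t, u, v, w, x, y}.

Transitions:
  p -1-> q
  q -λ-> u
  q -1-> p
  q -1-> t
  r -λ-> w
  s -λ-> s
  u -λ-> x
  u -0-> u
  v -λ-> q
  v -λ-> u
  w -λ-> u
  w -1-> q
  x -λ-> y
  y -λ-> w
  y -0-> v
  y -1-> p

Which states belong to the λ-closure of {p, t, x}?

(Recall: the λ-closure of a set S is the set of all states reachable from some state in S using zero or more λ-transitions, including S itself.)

Start with {p, t, x}.
From x via λ: add y.
From y via λ: add w.
From w via λ: add u.
No new states can be added; the closed set is {p, t, u, w, x, y}.

{p, t, u, w, x, y}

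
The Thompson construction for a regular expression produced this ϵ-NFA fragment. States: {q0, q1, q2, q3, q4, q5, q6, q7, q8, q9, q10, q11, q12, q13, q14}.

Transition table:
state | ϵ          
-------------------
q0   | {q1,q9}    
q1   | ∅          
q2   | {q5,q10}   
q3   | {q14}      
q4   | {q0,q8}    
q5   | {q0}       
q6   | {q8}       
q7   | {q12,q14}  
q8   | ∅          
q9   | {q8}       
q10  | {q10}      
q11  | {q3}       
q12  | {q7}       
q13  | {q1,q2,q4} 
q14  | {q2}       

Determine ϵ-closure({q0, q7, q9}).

Start with {q0, q7, q9}.
From q0 via ϵ: add q1.
From q7 via ϵ: add q12, q14.
From q9 via ϵ: add q8.
From q14 via ϵ: add q2.
From q2 via ϵ: add q5, q10.
No new states can be added; the closed set is {q0, q1, q2, q5, q7, q8, q9, q10, q12, q14}.

{q0, q1, q2, q5, q7, q8, q9, q10, q12, q14}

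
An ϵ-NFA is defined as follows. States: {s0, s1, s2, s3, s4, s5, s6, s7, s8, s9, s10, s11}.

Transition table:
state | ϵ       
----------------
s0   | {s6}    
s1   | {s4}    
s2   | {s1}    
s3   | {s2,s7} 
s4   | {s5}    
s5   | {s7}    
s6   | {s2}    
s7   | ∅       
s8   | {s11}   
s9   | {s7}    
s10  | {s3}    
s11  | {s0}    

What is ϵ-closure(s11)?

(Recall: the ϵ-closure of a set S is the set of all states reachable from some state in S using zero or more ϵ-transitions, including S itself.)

Start with {s11}.
From s11 via ϵ: add s0.
From s0 via ϵ: add s6.
From s6 via ϵ: add s2.
From s2 via ϵ: add s1.
From s1 via ϵ: add s4.
From s4 via ϵ: add s5.
From s5 via ϵ: add s7.
No new states can be added; the closed set is {s0, s1, s2, s4, s5, s6, s7, s11}.

{s0, s1, s2, s4, s5, s6, s7, s11}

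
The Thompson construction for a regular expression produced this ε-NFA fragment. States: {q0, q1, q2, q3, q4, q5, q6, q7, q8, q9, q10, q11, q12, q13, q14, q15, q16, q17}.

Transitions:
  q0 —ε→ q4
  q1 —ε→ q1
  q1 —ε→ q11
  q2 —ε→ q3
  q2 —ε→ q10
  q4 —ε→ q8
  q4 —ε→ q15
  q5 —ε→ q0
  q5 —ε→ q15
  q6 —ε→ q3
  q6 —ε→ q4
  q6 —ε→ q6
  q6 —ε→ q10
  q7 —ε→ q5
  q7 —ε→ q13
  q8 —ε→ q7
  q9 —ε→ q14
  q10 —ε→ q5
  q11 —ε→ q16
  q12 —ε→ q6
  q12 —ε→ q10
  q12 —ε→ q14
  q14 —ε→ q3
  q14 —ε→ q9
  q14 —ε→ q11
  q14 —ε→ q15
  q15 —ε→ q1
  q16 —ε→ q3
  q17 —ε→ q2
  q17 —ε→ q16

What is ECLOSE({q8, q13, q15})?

Start with {q8, q13, q15}.
From q8 via ε: add q7.
From q15 via ε: add q1.
From q1 via ε: add q11.
From q7 via ε: add q5.
From q5 via ε: add q0.
From q11 via ε: add q16.
From q0 via ε: add q4.
From q16 via ε: add q3.
No new states can be added; the closed set is {q0, q1, q3, q4, q5, q7, q8, q11, q13, q15, q16}.

{q0, q1, q3, q4, q5, q7, q8, q11, q13, q15, q16}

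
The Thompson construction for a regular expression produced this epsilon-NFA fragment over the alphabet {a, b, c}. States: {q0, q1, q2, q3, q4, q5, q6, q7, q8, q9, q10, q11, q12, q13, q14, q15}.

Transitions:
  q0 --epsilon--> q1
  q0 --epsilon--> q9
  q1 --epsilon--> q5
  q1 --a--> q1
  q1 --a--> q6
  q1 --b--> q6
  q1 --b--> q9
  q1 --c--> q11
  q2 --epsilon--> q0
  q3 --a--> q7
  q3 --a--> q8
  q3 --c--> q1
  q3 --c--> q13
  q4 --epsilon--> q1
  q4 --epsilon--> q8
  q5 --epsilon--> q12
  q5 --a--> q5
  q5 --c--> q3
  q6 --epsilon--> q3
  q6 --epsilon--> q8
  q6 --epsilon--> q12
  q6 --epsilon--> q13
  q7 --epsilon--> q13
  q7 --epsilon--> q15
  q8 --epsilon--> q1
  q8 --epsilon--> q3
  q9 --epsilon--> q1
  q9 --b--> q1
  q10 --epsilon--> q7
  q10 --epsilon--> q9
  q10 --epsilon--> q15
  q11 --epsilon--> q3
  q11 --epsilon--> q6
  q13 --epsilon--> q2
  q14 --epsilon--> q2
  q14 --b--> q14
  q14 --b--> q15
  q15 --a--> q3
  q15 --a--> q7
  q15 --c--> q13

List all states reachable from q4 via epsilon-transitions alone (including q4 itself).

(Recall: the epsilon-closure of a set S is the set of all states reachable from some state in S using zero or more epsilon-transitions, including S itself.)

{q1, q3, q4, q5, q8, q12}

Start with {q4}.
From q4 via epsilon: add q1, q8.
From q1 via epsilon: add q5.
From q8 via epsilon: add q3.
From q5 via epsilon: add q12.
No new states can be added; the closed set is {q1, q3, q4, q5, q8, q12}.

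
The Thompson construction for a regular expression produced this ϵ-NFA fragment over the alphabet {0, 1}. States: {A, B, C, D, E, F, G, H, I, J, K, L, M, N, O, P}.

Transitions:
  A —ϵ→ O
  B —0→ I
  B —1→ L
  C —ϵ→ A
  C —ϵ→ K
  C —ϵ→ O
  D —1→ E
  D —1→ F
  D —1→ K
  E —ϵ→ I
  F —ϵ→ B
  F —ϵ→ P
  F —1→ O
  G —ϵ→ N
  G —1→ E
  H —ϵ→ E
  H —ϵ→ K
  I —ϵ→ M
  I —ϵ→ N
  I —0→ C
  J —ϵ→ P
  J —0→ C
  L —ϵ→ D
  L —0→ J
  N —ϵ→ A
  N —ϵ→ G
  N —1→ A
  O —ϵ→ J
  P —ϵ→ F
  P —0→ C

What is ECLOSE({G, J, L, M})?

{A, B, D, F, G, J, L, M, N, O, P}

Start with {G, J, L, M}.
From G via ϵ: add N.
From J via ϵ: add P.
From L via ϵ: add D.
From N via ϵ: add A.
From P via ϵ: add F.
From A via ϵ: add O.
From F via ϵ: add B.
No new states can be added; the closed set is {A, B, D, F, G, J, L, M, N, O, P}.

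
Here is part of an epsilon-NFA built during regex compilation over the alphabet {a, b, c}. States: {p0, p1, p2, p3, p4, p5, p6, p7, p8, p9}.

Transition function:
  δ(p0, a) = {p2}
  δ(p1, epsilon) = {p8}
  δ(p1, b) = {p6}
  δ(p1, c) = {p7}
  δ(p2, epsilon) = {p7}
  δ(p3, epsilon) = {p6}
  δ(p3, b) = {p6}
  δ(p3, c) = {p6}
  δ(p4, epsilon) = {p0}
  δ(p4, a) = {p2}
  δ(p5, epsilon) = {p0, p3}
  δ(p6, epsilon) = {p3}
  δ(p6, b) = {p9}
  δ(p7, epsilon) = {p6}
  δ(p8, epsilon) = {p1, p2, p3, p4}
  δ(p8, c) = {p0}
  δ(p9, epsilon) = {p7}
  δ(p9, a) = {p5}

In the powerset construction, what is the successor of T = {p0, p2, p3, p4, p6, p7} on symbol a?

{p2, p3, p6, p7}

p0 on a → {p2}.
p4 on a → {p2}.
No a-transition from p2, p3, p6, p7.
Union after reading a: {p2}.
Now take the epsilon-closure:
From p2 via epsilon: add p7.
From p7 via epsilon: add p6.
From p6 via epsilon: add p3.
No new states can be added; the closed set is {p2, p3, p6, p7}.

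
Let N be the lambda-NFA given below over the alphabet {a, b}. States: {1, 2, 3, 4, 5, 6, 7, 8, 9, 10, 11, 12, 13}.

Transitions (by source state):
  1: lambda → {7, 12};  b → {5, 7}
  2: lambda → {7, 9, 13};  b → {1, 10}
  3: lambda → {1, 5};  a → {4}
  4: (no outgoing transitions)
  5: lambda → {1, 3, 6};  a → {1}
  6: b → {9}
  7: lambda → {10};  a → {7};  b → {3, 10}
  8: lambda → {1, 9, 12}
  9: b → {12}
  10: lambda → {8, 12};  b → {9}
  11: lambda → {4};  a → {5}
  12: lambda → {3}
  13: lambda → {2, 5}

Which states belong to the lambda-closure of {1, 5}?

Start with {1, 5}.
From 1 via lambda: add 7, 12.
From 5 via lambda: add 3, 6.
From 7 via lambda: add 10.
From 10 via lambda: add 8.
From 8 via lambda: add 9.
No new states can be added; the closed set is {1, 3, 5, 6, 7, 8, 9, 10, 12}.

{1, 3, 5, 6, 7, 8, 9, 10, 12}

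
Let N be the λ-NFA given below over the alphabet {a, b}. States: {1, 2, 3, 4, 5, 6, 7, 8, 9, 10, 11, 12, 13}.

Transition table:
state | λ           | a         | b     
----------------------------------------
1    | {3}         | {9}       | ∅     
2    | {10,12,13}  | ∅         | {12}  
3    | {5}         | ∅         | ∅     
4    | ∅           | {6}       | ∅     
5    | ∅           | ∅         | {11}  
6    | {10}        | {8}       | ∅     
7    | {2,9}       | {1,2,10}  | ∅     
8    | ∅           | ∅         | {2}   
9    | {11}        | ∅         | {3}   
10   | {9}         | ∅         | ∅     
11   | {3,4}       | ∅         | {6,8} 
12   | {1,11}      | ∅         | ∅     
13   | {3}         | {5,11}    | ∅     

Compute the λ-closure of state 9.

Start with {9}.
From 9 via λ: add 11.
From 11 via λ: add 3, 4.
From 3 via λ: add 5.
No new states can be added; the closed set is {3, 4, 5, 9, 11}.

{3, 4, 5, 9, 11}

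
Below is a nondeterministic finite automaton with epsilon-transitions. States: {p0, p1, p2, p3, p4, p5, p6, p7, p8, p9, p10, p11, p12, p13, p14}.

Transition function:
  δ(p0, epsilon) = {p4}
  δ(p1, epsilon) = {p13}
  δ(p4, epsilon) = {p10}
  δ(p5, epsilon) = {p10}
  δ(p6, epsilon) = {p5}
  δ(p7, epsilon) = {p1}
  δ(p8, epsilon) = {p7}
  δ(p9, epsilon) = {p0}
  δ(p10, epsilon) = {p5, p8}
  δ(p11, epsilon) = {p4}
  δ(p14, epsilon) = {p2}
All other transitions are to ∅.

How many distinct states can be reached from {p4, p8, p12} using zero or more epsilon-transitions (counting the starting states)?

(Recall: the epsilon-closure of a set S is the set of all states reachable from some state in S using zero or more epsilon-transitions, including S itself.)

8

Start with {p4, p8, p12}.
From p4 via epsilon: add p10.
From p8 via epsilon: add p7.
From p7 via epsilon: add p1.
From p10 via epsilon: add p5.
From p1 via epsilon: add p13.
epsilon-closure = {p1, p4, p5, p7, p8, p10, p12, p13}, which has 8 states.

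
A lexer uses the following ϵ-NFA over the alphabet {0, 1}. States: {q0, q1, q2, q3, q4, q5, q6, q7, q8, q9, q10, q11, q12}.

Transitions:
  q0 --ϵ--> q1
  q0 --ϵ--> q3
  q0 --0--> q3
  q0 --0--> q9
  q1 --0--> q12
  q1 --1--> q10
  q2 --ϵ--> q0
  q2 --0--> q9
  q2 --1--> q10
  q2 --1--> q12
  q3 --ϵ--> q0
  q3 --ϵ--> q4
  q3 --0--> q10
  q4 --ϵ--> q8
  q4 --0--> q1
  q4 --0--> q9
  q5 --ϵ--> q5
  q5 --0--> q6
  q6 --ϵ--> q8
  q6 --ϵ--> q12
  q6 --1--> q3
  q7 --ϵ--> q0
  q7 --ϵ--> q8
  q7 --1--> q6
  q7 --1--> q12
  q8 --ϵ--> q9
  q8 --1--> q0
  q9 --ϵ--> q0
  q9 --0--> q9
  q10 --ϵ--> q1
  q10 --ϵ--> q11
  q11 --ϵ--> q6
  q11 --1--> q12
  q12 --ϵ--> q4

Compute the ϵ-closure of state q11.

Start with {q11}.
From q11 via ϵ: add q6.
From q6 via ϵ: add q8, q12.
From q8 via ϵ: add q9.
From q12 via ϵ: add q4.
From q9 via ϵ: add q0.
From q0 via ϵ: add q1, q3.
No new states can be added; the closed set is {q0, q1, q3, q4, q6, q8, q9, q11, q12}.

{q0, q1, q3, q4, q6, q8, q9, q11, q12}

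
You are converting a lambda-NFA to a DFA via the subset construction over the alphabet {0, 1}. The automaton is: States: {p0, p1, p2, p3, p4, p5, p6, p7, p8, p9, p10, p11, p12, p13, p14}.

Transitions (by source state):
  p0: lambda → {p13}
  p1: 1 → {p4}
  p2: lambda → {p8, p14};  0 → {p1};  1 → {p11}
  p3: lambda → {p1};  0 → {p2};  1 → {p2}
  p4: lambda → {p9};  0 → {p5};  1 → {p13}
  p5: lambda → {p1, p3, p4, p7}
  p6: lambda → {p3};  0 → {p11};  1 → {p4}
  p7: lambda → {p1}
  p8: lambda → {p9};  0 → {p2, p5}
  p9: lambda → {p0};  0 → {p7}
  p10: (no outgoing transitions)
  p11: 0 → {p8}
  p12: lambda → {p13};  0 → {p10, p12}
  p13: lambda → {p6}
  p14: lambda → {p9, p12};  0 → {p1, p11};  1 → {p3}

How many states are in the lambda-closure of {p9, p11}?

Start with {p9, p11}.
From p9 via lambda: add p0.
From p0 via lambda: add p13.
From p13 via lambda: add p6.
From p6 via lambda: add p3.
From p3 via lambda: add p1.
lambda-closure = {p0, p1, p3, p6, p9, p11, p13}, which has 7 states.

7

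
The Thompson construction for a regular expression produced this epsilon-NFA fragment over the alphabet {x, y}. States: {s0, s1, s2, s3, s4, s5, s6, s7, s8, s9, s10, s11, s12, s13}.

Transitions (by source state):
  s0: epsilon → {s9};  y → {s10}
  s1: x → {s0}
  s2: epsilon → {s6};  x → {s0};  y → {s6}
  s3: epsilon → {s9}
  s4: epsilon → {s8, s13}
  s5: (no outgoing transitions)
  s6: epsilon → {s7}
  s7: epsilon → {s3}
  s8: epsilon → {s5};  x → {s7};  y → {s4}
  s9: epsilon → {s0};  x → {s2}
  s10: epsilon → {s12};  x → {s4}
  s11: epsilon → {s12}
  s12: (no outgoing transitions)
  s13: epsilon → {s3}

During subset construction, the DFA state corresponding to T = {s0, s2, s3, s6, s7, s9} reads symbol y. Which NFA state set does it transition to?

{s0, s3, s6, s7, s9, s10, s12}

s0 on y → {s10}.
s2 on y → {s6}.
No y-transition from s3, s6, s7, s9.
Union after reading y: {s6, s10}.
Now take the epsilon-closure:
From s6 via epsilon: add s7.
From s10 via epsilon: add s12.
From s7 via epsilon: add s3.
From s3 via epsilon: add s9.
From s9 via epsilon: add s0.
No new states can be added; the closed set is {s0, s3, s6, s7, s9, s10, s12}.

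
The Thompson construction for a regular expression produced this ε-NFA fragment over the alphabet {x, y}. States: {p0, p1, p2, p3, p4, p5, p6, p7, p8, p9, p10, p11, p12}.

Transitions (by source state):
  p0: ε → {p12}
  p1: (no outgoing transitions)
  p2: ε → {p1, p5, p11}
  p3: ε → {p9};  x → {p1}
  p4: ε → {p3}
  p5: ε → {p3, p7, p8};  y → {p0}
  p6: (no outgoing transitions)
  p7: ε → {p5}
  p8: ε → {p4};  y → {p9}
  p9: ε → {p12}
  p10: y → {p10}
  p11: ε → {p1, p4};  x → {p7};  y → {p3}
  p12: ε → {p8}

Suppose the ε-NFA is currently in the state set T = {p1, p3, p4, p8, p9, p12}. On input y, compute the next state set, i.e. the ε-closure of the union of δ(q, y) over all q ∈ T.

{p3, p4, p8, p9, p12}

p8 on y → {p9}.
No y-transition from p1, p3, p4, p9, p12.
Union after reading y: {p9}.
Now take the ε-closure:
From p9 via ε: add p12.
From p12 via ε: add p8.
From p8 via ε: add p4.
From p4 via ε: add p3.
No new states can be added; the closed set is {p3, p4, p8, p9, p12}.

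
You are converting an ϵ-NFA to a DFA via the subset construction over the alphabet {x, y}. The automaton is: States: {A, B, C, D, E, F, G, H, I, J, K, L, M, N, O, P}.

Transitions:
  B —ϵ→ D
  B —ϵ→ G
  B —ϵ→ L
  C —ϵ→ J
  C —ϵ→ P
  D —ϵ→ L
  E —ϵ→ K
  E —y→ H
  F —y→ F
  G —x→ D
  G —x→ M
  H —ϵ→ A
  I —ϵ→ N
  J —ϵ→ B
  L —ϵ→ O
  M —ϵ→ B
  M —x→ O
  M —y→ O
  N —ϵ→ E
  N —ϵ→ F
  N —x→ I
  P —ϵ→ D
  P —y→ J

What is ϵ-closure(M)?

{B, D, G, L, M, O}

Start with {M}.
From M via ϵ: add B.
From B via ϵ: add D, G, L.
From L via ϵ: add O.
No new states can be added; the closed set is {B, D, G, L, M, O}.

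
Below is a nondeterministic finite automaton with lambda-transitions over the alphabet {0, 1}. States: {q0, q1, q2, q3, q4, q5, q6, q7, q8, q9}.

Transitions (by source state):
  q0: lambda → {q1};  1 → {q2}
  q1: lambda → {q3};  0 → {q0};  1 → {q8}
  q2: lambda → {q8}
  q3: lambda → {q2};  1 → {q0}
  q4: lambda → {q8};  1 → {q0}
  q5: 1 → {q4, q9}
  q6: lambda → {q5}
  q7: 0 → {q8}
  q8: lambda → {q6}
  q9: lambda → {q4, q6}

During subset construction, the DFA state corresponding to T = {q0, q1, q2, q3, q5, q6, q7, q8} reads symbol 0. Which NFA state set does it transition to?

{q0, q1, q2, q3, q5, q6, q8}

q1 on 0 → {q0}.
q7 on 0 → {q8}.
No 0-transition from q0, q2, q3, q5, q6, q8.
Union after reading 0: {q0, q8}.
Now take the lambda-closure:
From q0 via lambda: add q1.
From q8 via lambda: add q6.
From q1 via lambda: add q3.
From q6 via lambda: add q5.
From q3 via lambda: add q2.
No new states can be added; the closed set is {q0, q1, q2, q3, q5, q6, q8}.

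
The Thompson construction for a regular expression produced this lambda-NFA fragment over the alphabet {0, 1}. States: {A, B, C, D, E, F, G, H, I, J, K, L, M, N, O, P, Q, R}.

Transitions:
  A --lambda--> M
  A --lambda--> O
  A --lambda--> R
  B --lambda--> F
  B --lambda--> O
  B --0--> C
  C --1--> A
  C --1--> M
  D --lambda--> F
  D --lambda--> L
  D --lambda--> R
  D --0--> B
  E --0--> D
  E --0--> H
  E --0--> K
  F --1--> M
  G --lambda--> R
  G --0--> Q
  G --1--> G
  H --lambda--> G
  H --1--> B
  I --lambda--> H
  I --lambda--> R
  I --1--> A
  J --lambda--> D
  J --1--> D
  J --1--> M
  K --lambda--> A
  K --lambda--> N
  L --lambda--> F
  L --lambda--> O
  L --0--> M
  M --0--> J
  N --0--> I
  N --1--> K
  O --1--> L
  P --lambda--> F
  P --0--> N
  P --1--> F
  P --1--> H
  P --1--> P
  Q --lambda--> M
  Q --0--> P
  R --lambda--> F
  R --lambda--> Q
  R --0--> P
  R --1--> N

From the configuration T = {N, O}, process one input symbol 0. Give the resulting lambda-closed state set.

N on 0 → {I}.
No 0-transition from O.
Union after reading 0: {I}.
Now take the lambda-closure:
From I via lambda: add H, R.
From H via lambda: add G.
From R via lambda: add F, Q.
From Q via lambda: add M.
No new states can be added; the closed set is {F, G, H, I, M, Q, R}.

{F, G, H, I, M, Q, R}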